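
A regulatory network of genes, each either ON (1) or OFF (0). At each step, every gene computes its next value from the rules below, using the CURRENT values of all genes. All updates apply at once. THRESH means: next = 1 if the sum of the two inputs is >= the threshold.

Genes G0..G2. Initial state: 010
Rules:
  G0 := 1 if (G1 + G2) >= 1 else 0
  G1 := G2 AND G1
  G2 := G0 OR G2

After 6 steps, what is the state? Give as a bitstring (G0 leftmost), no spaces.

Step 1: G0=(1+0>=1)=1 G1=G2&G1=0&1=0 G2=G0|G2=0|0=0 -> 100
Step 2: G0=(0+0>=1)=0 G1=G2&G1=0&0=0 G2=G0|G2=1|0=1 -> 001
Step 3: G0=(0+1>=1)=1 G1=G2&G1=1&0=0 G2=G0|G2=0|1=1 -> 101
Step 4: G0=(0+1>=1)=1 G1=G2&G1=1&0=0 G2=G0|G2=1|1=1 -> 101
Step 5: G0=(0+1>=1)=1 G1=G2&G1=1&0=0 G2=G0|G2=1|1=1 -> 101
Step 6: G0=(0+1>=1)=1 G1=G2&G1=1&0=0 G2=G0|G2=1|1=1 -> 101

101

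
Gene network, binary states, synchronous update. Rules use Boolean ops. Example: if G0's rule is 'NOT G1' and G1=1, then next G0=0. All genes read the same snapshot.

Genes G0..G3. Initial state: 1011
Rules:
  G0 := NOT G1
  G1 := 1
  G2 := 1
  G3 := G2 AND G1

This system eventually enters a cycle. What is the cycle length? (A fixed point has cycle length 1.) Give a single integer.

Step 0: 1011
Step 1: G0=NOT G1=NOT 0=1 G1=1(const) G2=1(const) G3=G2&G1=1&0=0 -> 1110
Step 2: G0=NOT G1=NOT 1=0 G1=1(const) G2=1(const) G3=G2&G1=1&1=1 -> 0111
Step 3: G0=NOT G1=NOT 1=0 G1=1(const) G2=1(const) G3=G2&G1=1&1=1 -> 0111
State from step 3 equals state from step 2 -> cycle length 1

Answer: 1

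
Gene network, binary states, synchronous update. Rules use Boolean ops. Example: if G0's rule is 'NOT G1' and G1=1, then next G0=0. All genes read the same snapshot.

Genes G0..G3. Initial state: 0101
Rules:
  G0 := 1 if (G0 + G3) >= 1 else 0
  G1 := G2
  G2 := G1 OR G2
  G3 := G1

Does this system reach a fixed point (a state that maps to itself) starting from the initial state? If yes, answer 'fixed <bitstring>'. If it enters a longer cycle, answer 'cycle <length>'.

Answer: fixed 1111

Derivation:
Step 0: 0101
Step 1: G0=(0+1>=1)=1 G1=G2=0 G2=G1|G2=1|0=1 G3=G1=1 -> 1011
Step 2: G0=(1+1>=1)=1 G1=G2=1 G2=G1|G2=0|1=1 G3=G1=0 -> 1110
Step 3: G0=(1+0>=1)=1 G1=G2=1 G2=G1|G2=1|1=1 G3=G1=1 -> 1111
Step 4: G0=(1+1>=1)=1 G1=G2=1 G2=G1|G2=1|1=1 G3=G1=1 -> 1111
Fixed point reached at step 3: 1111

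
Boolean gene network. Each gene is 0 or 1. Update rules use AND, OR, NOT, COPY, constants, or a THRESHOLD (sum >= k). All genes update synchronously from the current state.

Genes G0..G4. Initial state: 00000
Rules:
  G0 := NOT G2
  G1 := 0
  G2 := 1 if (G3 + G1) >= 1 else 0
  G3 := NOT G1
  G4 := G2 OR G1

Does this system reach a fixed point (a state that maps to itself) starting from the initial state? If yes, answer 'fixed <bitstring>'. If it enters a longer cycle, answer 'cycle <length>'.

Step 0: 00000
Step 1: G0=NOT G2=NOT 0=1 G1=0(const) G2=(0+0>=1)=0 G3=NOT G1=NOT 0=1 G4=G2|G1=0|0=0 -> 10010
Step 2: G0=NOT G2=NOT 0=1 G1=0(const) G2=(1+0>=1)=1 G3=NOT G1=NOT 0=1 G4=G2|G1=0|0=0 -> 10110
Step 3: G0=NOT G2=NOT 1=0 G1=0(const) G2=(1+0>=1)=1 G3=NOT G1=NOT 0=1 G4=G2|G1=1|0=1 -> 00111
Step 4: G0=NOT G2=NOT 1=0 G1=0(const) G2=(1+0>=1)=1 G3=NOT G1=NOT 0=1 G4=G2|G1=1|0=1 -> 00111
Fixed point reached at step 3: 00111

Answer: fixed 00111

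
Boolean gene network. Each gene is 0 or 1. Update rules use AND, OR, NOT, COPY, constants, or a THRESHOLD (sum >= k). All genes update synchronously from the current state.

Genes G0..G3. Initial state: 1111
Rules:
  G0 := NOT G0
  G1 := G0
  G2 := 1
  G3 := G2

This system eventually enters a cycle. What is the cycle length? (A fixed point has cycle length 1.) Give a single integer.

Answer: 2

Derivation:
Step 0: 1111
Step 1: G0=NOT G0=NOT 1=0 G1=G0=1 G2=1(const) G3=G2=1 -> 0111
Step 2: G0=NOT G0=NOT 0=1 G1=G0=0 G2=1(const) G3=G2=1 -> 1011
Step 3: G0=NOT G0=NOT 1=0 G1=G0=1 G2=1(const) G3=G2=1 -> 0111
State from step 3 equals state from step 1 -> cycle length 2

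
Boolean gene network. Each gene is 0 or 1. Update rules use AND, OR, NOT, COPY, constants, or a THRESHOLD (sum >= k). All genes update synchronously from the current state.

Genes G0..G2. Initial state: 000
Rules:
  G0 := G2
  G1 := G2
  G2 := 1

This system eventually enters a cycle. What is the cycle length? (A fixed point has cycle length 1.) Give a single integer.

Answer: 1

Derivation:
Step 0: 000
Step 1: G0=G2=0 G1=G2=0 G2=1(const) -> 001
Step 2: G0=G2=1 G1=G2=1 G2=1(const) -> 111
Step 3: G0=G2=1 G1=G2=1 G2=1(const) -> 111
State from step 3 equals state from step 2 -> cycle length 1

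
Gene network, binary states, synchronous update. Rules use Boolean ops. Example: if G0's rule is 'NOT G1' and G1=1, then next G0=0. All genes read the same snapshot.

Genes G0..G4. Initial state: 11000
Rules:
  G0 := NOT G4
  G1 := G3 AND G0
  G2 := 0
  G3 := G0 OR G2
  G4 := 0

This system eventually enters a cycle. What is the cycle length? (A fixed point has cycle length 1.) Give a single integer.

Step 0: 11000
Step 1: G0=NOT G4=NOT 0=1 G1=G3&G0=0&1=0 G2=0(const) G3=G0|G2=1|0=1 G4=0(const) -> 10010
Step 2: G0=NOT G4=NOT 0=1 G1=G3&G0=1&1=1 G2=0(const) G3=G0|G2=1|0=1 G4=0(const) -> 11010
Step 3: G0=NOT G4=NOT 0=1 G1=G3&G0=1&1=1 G2=0(const) G3=G0|G2=1|0=1 G4=0(const) -> 11010
State from step 3 equals state from step 2 -> cycle length 1

Answer: 1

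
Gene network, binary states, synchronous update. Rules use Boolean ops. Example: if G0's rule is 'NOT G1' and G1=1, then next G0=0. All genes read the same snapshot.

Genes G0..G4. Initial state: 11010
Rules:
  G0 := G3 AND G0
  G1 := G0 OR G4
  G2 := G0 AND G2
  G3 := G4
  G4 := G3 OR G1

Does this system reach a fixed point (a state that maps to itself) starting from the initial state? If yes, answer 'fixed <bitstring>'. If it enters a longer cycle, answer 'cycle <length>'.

Step 0: 11010
Step 1: G0=G3&G0=1&1=1 G1=G0|G4=1|0=1 G2=G0&G2=1&0=0 G3=G4=0 G4=G3|G1=1|1=1 -> 11001
Step 2: G0=G3&G0=0&1=0 G1=G0|G4=1|1=1 G2=G0&G2=1&0=0 G3=G4=1 G4=G3|G1=0|1=1 -> 01011
Step 3: G0=G3&G0=1&0=0 G1=G0|G4=0|1=1 G2=G0&G2=0&0=0 G3=G4=1 G4=G3|G1=1|1=1 -> 01011
Fixed point reached at step 2: 01011

Answer: fixed 01011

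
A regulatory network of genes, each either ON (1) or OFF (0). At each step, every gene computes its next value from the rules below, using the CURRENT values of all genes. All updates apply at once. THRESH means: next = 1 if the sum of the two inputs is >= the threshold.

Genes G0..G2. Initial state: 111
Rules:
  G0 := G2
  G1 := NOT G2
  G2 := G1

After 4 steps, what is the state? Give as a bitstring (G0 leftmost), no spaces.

Step 1: G0=G2=1 G1=NOT G2=NOT 1=0 G2=G1=1 -> 101
Step 2: G0=G2=1 G1=NOT G2=NOT 1=0 G2=G1=0 -> 100
Step 3: G0=G2=0 G1=NOT G2=NOT 0=1 G2=G1=0 -> 010
Step 4: G0=G2=0 G1=NOT G2=NOT 0=1 G2=G1=1 -> 011

011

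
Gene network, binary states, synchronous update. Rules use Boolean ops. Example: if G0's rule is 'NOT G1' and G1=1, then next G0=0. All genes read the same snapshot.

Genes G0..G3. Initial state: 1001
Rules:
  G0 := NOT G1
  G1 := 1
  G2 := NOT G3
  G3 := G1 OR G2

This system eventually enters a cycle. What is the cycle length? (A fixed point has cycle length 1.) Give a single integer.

Step 0: 1001
Step 1: G0=NOT G1=NOT 0=1 G1=1(const) G2=NOT G3=NOT 1=0 G3=G1|G2=0|0=0 -> 1100
Step 2: G0=NOT G1=NOT 1=0 G1=1(const) G2=NOT G3=NOT 0=1 G3=G1|G2=1|0=1 -> 0111
Step 3: G0=NOT G1=NOT 1=0 G1=1(const) G2=NOT G3=NOT 1=0 G3=G1|G2=1|1=1 -> 0101
Step 4: G0=NOT G1=NOT 1=0 G1=1(const) G2=NOT G3=NOT 1=0 G3=G1|G2=1|0=1 -> 0101
State from step 4 equals state from step 3 -> cycle length 1

Answer: 1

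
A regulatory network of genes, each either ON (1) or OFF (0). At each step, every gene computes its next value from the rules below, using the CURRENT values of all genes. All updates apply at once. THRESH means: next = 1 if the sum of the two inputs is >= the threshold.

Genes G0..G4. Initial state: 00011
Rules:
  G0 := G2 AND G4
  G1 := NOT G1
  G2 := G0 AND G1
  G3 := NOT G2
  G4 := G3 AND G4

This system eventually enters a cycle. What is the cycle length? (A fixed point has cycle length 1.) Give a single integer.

Answer: 2

Derivation:
Step 0: 00011
Step 1: G0=G2&G4=0&1=0 G1=NOT G1=NOT 0=1 G2=G0&G1=0&0=0 G3=NOT G2=NOT 0=1 G4=G3&G4=1&1=1 -> 01011
Step 2: G0=G2&G4=0&1=0 G1=NOT G1=NOT 1=0 G2=G0&G1=0&1=0 G3=NOT G2=NOT 0=1 G4=G3&G4=1&1=1 -> 00011
State from step 2 equals state from step 0 -> cycle length 2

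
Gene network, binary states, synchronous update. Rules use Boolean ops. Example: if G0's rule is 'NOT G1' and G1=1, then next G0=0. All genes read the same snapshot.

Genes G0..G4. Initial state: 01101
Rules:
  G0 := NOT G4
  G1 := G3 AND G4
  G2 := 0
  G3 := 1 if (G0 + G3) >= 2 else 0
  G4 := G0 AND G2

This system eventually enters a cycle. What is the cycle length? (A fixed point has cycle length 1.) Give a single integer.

Answer: 1

Derivation:
Step 0: 01101
Step 1: G0=NOT G4=NOT 1=0 G1=G3&G4=0&1=0 G2=0(const) G3=(0+0>=2)=0 G4=G0&G2=0&1=0 -> 00000
Step 2: G0=NOT G4=NOT 0=1 G1=G3&G4=0&0=0 G2=0(const) G3=(0+0>=2)=0 G4=G0&G2=0&0=0 -> 10000
Step 3: G0=NOT G4=NOT 0=1 G1=G3&G4=0&0=0 G2=0(const) G3=(1+0>=2)=0 G4=G0&G2=1&0=0 -> 10000
State from step 3 equals state from step 2 -> cycle length 1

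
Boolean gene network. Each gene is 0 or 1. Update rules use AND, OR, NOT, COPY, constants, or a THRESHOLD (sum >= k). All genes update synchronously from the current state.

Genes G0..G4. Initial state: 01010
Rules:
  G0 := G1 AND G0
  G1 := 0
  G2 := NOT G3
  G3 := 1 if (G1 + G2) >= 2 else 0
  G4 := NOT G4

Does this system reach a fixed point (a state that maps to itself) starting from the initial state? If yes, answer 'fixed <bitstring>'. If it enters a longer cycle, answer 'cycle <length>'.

Step 0: 01010
Step 1: G0=G1&G0=1&0=0 G1=0(const) G2=NOT G3=NOT 1=0 G3=(1+0>=2)=0 G4=NOT G4=NOT 0=1 -> 00001
Step 2: G0=G1&G0=0&0=0 G1=0(const) G2=NOT G3=NOT 0=1 G3=(0+0>=2)=0 G4=NOT G4=NOT 1=0 -> 00100
Step 3: G0=G1&G0=0&0=0 G1=0(const) G2=NOT G3=NOT 0=1 G3=(0+1>=2)=0 G4=NOT G4=NOT 0=1 -> 00101
Step 4: G0=G1&G0=0&0=0 G1=0(const) G2=NOT G3=NOT 0=1 G3=(0+1>=2)=0 G4=NOT G4=NOT 1=0 -> 00100
Cycle of length 2 starting at step 2 -> no fixed point

Answer: cycle 2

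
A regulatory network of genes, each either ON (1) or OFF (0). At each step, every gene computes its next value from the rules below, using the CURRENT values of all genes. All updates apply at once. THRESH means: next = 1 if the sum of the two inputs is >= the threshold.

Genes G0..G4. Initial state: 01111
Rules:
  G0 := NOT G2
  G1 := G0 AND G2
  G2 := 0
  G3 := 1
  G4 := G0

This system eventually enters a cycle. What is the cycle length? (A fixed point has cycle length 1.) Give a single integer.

Step 0: 01111
Step 1: G0=NOT G2=NOT 1=0 G1=G0&G2=0&1=0 G2=0(const) G3=1(const) G4=G0=0 -> 00010
Step 2: G0=NOT G2=NOT 0=1 G1=G0&G2=0&0=0 G2=0(const) G3=1(const) G4=G0=0 -> 10010
Step 3: G0=NOT G2=NOT 0=1 G1=G0&G2=1&0=0 G2=0(const) G3=1(const) G4=G0=1 -> 10011
Step 4: G0=NOT G2=NOT 0=1 G1=G0&G2=1&0=0 G2=0(const) G3=1(const) G4=G0=1 -> 10011
State from step 4 equals state from step 3 -> cycle length 1

Answer: 1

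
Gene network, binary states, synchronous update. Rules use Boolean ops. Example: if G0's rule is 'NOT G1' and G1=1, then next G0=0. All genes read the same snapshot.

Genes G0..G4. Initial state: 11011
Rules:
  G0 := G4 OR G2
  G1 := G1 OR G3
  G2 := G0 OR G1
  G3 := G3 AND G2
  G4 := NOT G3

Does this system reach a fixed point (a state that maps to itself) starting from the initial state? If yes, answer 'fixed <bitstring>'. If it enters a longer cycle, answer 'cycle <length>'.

Answer: fixed 11101

Derivation:
Step 0: 11011
Step 1: G0=G4|G2=1|0=1 G1=G1|G3=1|1=1 G2=G0|G1=1|1=1 G3=G3&G2=1&0=0 G4=NOT G3=NOT 1=0 -> 11100
Step 2: G0=G4|G2=0|1=1 G1=G1|G3=1|0=1 G2=G0|G1=1|1=1 G3=G3&G2=0&1=0 G4=NOT G3=NOT 0=1 -> 11101
Step 3: G0=G4|G2=1|1=1 G1=G1|G3=1|0=1 G2=G0|G1=1|1=1 G3=G3&G2=0&1=0 G4=NOT G3=NOT 0=1 -> 11101
Fixed point reached at step 2: 11101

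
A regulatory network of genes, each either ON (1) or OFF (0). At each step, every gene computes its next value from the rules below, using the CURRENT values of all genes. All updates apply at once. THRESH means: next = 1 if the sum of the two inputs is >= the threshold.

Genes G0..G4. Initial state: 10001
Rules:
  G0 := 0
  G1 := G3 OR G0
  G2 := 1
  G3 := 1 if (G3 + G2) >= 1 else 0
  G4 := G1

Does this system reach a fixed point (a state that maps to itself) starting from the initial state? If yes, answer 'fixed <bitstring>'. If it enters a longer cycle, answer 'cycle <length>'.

Answer: fixed 01111

Derivation:
Step 0: 10001
Step 1: G0=0(const) G1=G3|G0=0|1=1 G2=1(const) G3=(0+0>=1)=0 G4=G1=0 -> 01100
Step 2: G0=0(const) G1=G3|G0=0|0=0 G2=1(const) G3=(0+1>=1)=1 G4=G1=1 -> 00111
Step 3: G0=0(const) G1=G3|G0=1|0=1 G2=1(const) G3=(1+1>=1)=1 G4=G1=0 -> 01110
Step 4: G0=0(const) G1=G3|G0=1|0=1 G2=1(const) G3=(1+1>=1)=1 G4=G1=1 -> 01111
Step 5: G0=0(const) G1=G3|G0=1|0=1 G2=1(const) G3=(1+1>=1)=1 G4=G1=1 -> 01111
Fixed point reached at step 4: 01111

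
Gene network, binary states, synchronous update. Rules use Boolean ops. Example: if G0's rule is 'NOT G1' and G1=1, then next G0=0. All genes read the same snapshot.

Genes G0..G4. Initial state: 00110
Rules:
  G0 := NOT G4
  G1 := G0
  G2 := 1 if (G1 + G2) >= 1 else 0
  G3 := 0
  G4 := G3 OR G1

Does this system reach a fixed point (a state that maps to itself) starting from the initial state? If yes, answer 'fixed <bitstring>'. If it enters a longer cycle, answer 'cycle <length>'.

Step 0: 00110
Step 1: G0=NOT G4=NOT 0=1 G1=G0=0 G2=(0+1>=1)=1 G3=0(const) G4=G3|G1=1|0=1 -> 10101
Step 2: G0=NOT G4=NOT 1=0 G1=G0=1 G2=(0+1>=1)=1 G3=0(const) G4=G3|G1=0|0=0 -> 01100
Step 3: G0=NOT G4=NOT 0=1 G1=G0=0 G2=(1+1>=1)=1 G3=0(const) G4=G3|G1=0|1=1 -> 10101
Cycle of length 2 starting at step 1 -> no fixed point

Answer: cycle 2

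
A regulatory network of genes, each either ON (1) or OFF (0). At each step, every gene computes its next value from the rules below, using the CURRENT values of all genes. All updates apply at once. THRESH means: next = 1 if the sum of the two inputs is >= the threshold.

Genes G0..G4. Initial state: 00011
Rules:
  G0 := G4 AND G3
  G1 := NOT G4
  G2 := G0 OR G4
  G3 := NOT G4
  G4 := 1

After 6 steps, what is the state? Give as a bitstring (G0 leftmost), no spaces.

Step 1: G0=G4&G3=1&1=1 G1=NOT G4=NOT 1=0 G2=G0|G4=0|1=1 G3=NOT G4=NOT 1=0 G4=1(const) -> 10101
Step 2: G0=G4&G3=1&0=0 G1=NOT G4=NOT 1=0 G2=G0|G4=1|1=1 G3=NOT G4=NOT 1=0 G4=1(const) -> 00101
Step 3: G0=G4&G3=1&0=0 G1=NOT G4=NOT 1=0 G2=G0|G4=0|1=1 G3=NOT G4=NOT 1=0 G4=1(const) -> 00101
Step 4: G0=G4&G3=1&0=0 G1=NOT G4=NOT 1=0 G2=G0|G4=0|1=1 G3=NOT G4=NOT 1=0 G4=1(const) -> 00101
Step 5: G0=G4&G3=1&0=0 G1=NOT G4=NOT 1=0 G2=G0|G4=0|1=1 G3=NOT G4=NOT 1=0 G4=1(const) -> 00101
Step 6: G0=G4&G3=1&0=0 G1=NOT G4=NOT 1=0 G2=G0|G4=0|1=1 G3=NOT G4=NOT 1=0 G4=1(const) -> 00101

00101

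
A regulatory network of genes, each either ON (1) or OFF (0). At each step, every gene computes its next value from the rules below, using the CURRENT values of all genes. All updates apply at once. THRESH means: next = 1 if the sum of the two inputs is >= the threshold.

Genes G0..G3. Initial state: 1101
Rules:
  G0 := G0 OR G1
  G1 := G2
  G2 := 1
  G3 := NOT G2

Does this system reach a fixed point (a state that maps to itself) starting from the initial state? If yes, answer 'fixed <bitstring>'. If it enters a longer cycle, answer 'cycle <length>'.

Answer: fixed 1110

Derivation:
Step 0: 1101
Step 1: G0=G0|G1=1|1=1 G1=G2=0 G2=1(const) G3=NOT G2=NOT 0=1 -> 1011
Step 2: G0=G0|G1=1|0=1 G1=G2=1 G2=1(const) G3=NOT G2=NOT 1=0 -> 1110
Step 3: G0=G0|G1=1|1=1 G1=G2=1 G2=1(const) G3=NOT G2=NOT 1=0 -> 1110
Fixed point reached at step 2: 1110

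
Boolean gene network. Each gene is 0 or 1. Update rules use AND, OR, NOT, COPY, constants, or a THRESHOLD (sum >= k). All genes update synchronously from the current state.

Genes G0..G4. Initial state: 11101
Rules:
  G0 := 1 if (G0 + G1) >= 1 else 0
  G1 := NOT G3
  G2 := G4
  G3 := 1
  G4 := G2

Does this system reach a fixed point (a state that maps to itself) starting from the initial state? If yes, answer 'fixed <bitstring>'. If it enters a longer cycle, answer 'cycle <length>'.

Answer: fixed 10111

Derivation:
Step 0: 11101
Step 1: G0=(1+1>=1)=1 G1=NOT G3=NOT 0=1 G2=G4=1 G3=1(const) G4=G2=1 -> 11111
Step 2: G0=(1+1>=1)=1 G1=NOT G3=NOT 1=0 G2=G4=1 G3=1(const) G4=G2=1 -> 10111
Step 3: G0=(1+0>=1)=1 G1=NOT G3=NOT 1=0 G2=G4=1 G3=1(const) G4=G2=1 -> 10111
Fixed point reached at step 2: 10111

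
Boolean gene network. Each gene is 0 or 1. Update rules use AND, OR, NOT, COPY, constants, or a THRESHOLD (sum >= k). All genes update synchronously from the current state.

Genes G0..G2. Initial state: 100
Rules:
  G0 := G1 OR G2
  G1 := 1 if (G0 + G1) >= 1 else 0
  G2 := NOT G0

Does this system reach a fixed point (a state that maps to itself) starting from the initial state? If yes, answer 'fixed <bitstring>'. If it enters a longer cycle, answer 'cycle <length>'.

Step 0: 100
Step 1: G0=G1|G2=0|0=0 G1=(1+0>=1)=1 G2=NOT G0=NOT 1=0 -> 010
Step 2: G0=G1|G2=1|0=1 G1=(0+1>=1)=1 G2=NOT G0=NOT 0=1 -> 111
Step 3: G0=G1|G2=1|1=1 G1=(1+1>=1)=1 G2=NOT G0=NOT 1=0 -> 110
Step 4: G0=G1|G2=1|0=1 G1=(1+1>=1)=1 G2=NOT G0=NOT 1=0 -> 110
Fixed point reached at step 3: 110

Answer: fixed 110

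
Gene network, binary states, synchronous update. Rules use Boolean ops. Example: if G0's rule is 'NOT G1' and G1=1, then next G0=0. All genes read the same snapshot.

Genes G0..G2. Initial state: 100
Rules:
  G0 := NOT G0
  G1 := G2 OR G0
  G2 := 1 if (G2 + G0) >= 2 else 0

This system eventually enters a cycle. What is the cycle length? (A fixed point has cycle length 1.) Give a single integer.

Step 0: 100
Step 1: G0=NOT G0=NOT 1=0 G1=G2|G0=0|1=1 G2=(0+1>=2)=0 -> 010
Step 2: G0=NOT G0=NOT 0=1 G1=G2|G0=0|0=0 G2=(0+0>=2)=0 -> 100
State from step 2 equals state from step 0 -> cycle length 2

Answer: 2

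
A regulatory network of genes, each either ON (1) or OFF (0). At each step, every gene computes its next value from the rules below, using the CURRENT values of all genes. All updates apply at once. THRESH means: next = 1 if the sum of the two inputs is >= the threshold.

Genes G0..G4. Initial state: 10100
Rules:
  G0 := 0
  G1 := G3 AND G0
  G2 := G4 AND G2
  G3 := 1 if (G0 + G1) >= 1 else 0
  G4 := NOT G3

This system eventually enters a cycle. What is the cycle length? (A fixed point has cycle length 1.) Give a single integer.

Step 0: 10100
Step 1: G0=0(const) G1=G3&G0=0&1=0 G2=G4&G2=0&1=0 G3=(1+0>=1)=1 G4=NOT G3=NOT 0=1 -> 00011
Step 2: G0=0(const) G1=G3&G0=1&0=0 G2=G4&G2=1&0=0 G3=(0+0>=1)=0 G4=NOT G3=NOT 1=0 -> 00000
Step 3: G0=0(const) G1=G3&G0=0&0=0 G2=G4&G2=0&0=0 G3=(0+0>=1)=0 G4=NOT G3=NOT 0=1 -> 00001
Step 4: G0=0(const) G1=G3&G0=0&0=0 G2=G4&G2=1&0=0 G3=(0+0>=1)=0 G4=NOT G3=NOT 0=1 -> 00001
State from step 4 equals state from step 3 -> cycle length 1

Answer: 1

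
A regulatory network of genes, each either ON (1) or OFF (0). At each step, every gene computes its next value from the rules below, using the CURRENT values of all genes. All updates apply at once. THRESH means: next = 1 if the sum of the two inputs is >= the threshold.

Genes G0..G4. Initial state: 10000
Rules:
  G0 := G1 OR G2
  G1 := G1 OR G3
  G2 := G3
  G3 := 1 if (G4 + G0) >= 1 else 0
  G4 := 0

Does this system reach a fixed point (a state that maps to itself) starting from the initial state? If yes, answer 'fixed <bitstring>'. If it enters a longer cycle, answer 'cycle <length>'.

Answer: fixed 11110

Derivation:
Step 0: 10000
Step 1: G0=G1|G2=0|0=0 G1=G1|G3=0|0=0 G2=G3=0 G3=(0+1>=1)=1 G4=0(const) -> 00010
Step 2: G0=G1|G2=0|0=0 G1=G1|G3=0|1=1 G2=G3=1 G3=(0+0>=1)=0 G4=0(const) -> 01100
Step 3: G0=G1|G2=1|1=1 G1=G1|G3=1|0=1 G2=G3=0 G3=(0+0>=1)=0 G4=0(const) -> 11000
Step 4: G0=G1|G2=1|0=1 G1=G1|G3=1|0=1 G2=G3=0 G3=(0+1>=1)=1 G4=0(const) -> 11010
Step 5: G0=G1|G2=1|0=1 G1=G1|G3=1|1=1 G2=G3=1 G3=(0+1>=1)=1 G4=0(const) -> 11110
Step 6: G0=G1|G2=1|1=1 G1=G1|G3=1|1=1 G2=G3=1 G3=(0+1>=1)=1 G4=0(const) -> 11110
Fixed point reached at step 5: 11110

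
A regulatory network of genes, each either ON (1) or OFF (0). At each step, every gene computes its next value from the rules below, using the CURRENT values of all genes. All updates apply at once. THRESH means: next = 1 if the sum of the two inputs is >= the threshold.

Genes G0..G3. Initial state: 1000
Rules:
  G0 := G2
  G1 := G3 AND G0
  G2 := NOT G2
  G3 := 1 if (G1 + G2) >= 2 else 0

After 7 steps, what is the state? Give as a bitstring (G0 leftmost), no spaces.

Step 1: G0=G2=0 G1=G3&G0=0&1=0 G2=NOT G2=NOT 0=1 G3=(0+0>=2)=0 -> 0010
Step 2: G0=G2=1 G1=G3&G0=0&0=0 G2=NOT G2=NOT 1=0 G3=(0+1>=2)=0 -> 1000
Step 3: G0=G2=0 G1=G3&G0=0&1=0 G2=NOT G2=NOT 0=1 G3=(0+0>=2)=0 -> 0010
Step 4: G0=G2=1 G1=G3&G0=0&0=0 G2=NOT G2=NOT 1=0 G3=(0+1>=2)=0 -> 1000
Step 5: G0=G2=0 G1=G3&G0=0&1=0 G2=NOT G2=NOT 0=1 G3=(0+0>=2)=0 -> 0010
Step 6: G0=G2=1 G1=G3&G0=0&0=0 G2=NOT G2=NOT 1=0 G3=(0+1>=2)=0 -> 1000
Step 7: G0=G2=0 G1=G3&G0=0&1=0 G2=NOT G2=NOT 0=1 G3=(0+0>=2)=0 -> 0010

0010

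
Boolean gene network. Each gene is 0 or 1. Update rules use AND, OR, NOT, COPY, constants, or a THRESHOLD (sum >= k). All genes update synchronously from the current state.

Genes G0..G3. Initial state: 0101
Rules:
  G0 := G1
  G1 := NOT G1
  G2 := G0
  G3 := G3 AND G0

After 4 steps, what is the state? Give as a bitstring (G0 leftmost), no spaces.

Step 1: G0=G1=1 G1=NOT G1=NOT 1=0 G2=G0=0 G3=G3&G0=1&0=0 -> 1000
Step 2: G0=G1=0 G1=NOT G1=NOT 0=1 G2=G0=1 G3=G3&G0=0&1=0 -> 0110
Step 3: G0=G1=1 G1=NOT G1=NOT 1=0 G2=G0=0 G3=G3&G0=0&0=0 -> 1000
Step 4: G0=G1=0 G1=NOT G1=NOT 0=1 G2=G0=1 G3=G3&G0=0&1=0 -> 0110

0110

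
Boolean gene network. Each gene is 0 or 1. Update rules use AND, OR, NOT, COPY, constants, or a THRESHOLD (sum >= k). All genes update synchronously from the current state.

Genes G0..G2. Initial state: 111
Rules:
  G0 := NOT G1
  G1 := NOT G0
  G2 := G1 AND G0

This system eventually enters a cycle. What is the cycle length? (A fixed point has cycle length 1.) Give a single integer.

Answer: 2

Derivation:
Step 0: 111
Step 1: G0=NOT G1=NOT 1=0 G1=NOT G0=NOT 1=0 G2=G1&G0=1&1=1 -> 001
Step 2: G0=NOT G1=NOT 0=1 G1=NOT G0=NOT 0=1 G2=G1&G0=0&0=0 -> 110
Step 3: G0=NOT G1=NOT 1=0 G1=NOT G0=NOT 1=0 G2=G1&G0=1&1=1 -> 001
State from step 3 equals state from step 1 -> cycle length 2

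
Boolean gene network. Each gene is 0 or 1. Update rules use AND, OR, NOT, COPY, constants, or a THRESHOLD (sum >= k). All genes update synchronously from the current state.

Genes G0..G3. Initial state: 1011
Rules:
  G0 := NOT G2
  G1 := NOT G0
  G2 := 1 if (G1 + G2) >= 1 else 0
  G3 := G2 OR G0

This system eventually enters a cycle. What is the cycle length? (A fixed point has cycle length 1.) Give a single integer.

Answer: 1

Derivation:
Step 0: 1011
Step 1: G0=NOT G2=NOT 1=0 G1=NOT G0=NOT 1=0 G2=(0+1>=1)=1 G3=G2|G0=1|1=1 -> 0011
Step 2: G0=NOT G2=NOT 1=0 G1=NOT G0=NOT 0=1 G2=(0+1>=1)=1 G3=G2|G0=1|0=1 -> 0111
Step 3: G0=NOT G2=NOT 1=0 G1=NOT G0=NOT 0=1 G2=(1+1>=1)=1 G3=G2|G0=1|0=1 -> 0111
State from step 3 equals state from step 2 -> cycle length 1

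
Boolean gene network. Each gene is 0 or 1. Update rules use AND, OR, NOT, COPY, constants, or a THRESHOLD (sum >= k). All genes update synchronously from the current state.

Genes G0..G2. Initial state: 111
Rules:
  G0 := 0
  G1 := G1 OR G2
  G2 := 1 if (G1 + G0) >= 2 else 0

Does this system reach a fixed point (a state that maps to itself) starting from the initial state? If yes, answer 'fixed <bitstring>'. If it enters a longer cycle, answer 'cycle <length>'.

Answer: fixed 010

Derivation:
Step 0: 111
Step 1: G0=0(const) G1=G1|G2=1|1=1 G2=(1+1>=2)=1 -> 011
Step 2: G0=0(const) G1=G1|G2=1|1=1 G2=(1+0>=2)=0 -> 010
Step 3: G0=0(const) G1=G1|G2=1|0=1 G2=(1+0>=2)=0 -> 010
Fixed point reached at step 2: 010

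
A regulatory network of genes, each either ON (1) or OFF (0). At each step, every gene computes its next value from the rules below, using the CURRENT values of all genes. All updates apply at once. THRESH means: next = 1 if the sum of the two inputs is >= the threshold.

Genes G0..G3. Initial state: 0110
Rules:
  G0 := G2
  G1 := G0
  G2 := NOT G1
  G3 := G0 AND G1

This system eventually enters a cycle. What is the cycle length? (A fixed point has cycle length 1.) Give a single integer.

Step 0: 0110
Step 1: G0=G2=1 G1=G0=0 G2=NOT G1=NOT 1=0 G3=G0&G1=0&1=0 -> 1000
Step 2: G0=G2=0 G1=G0=1 G2=NOT G1=NOT 0=1 G3=G0&G1=1&0=0 -> 0110
State from step 2 equals state from step 0 -> cycle length 2

Answer: 2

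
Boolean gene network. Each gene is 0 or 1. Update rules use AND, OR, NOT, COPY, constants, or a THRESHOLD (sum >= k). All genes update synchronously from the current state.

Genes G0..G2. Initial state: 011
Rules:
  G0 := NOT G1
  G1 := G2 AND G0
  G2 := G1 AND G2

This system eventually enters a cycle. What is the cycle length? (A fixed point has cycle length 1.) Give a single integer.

Step 0: 011
Step 1: G0=NOT G1=NOT 1=0 G1=G2&G0=1&0=0 G2=G1&G2=1&1=1 -> 001
Step 2: G0=NOT G1=NOT 0=1 G1=G2&G0=1&0=0 G2=G1&G2=0&1=0 -> 100
Step 3: G0=NOT G1=NOT 0=1 G1=G2&G0=0&1=0 G2=G1&G2=0&0=0 -> 100
State from step 3 equals state from step 2 -> cycle length 1

Answer: 1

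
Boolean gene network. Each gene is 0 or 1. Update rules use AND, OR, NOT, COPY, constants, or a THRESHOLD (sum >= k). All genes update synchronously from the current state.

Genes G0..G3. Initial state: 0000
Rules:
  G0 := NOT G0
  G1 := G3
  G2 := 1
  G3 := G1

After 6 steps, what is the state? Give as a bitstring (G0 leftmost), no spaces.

Step 1: G0=NOT G0=NOT 0=1 G1=G3=0 G2=1(const) G3=G1=0 -> 1010
Step 2: G0=NOT G0=NOT 1=0 G1=G3=0 G2=1(const) G3=G1=0 -> 0010
Step 3: G0=NOT G0=NOT 0=1 G1=G3=0 G2=1(const) G3=G1=0 -> 1010
Step 4: G0=NOT G0=NOT 1=0 G1=G3=0 G2=1(const) G3=G1=0 -> 0010
Step 5: G0=NOT G0=NOT 0=1 G1=G3=0 G2=1(const) G3=G1=0 -> 1010
Step 6: G0=NOT G0=NOT 1=0 G1=G3=0 G2=1(const) G3=G1=0 -> 0010

0010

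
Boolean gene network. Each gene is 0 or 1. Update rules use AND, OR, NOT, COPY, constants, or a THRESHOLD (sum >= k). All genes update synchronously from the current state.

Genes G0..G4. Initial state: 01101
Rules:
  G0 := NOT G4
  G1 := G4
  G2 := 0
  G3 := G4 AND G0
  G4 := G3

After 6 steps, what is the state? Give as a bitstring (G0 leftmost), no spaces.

Step 1: G0=NOT G4=NOT 1=0 G1=G4=1 G2=0(const) G3=G4&G0=1&0=0 G4=G3=0 -> 01000
Step 2: G0=NOT G4=NOT 0=1 G1=G4=0 G2=0(const) G3=G4&G0=0&0=0 G4=G3=0 -> 10000
Step 3: G0=NOT G4=NOT 0=1 G1=G4=0 G2=0(const) G3=G4&G0=0&1=0 G4=G3=0 -> 10000
Step 4: G0=NOT G4=NOT 0=1 G1=G4=0 G2=0(const) G3=G4&G0=0&1=0 G4=G3=0 -> 10000
Step 5: G0=NOT G4=NOT 0=1 G1=G4=0 G2=0(const) G3=G4&G0=0&1=0 G4=G3=0 -> 10000
Step 6: G0=NOT G4=NOT 0=1 G1=G4=0 G2=0(const) G3=G4&G0=0&1=0 G4=G3=0 -> 10000

10000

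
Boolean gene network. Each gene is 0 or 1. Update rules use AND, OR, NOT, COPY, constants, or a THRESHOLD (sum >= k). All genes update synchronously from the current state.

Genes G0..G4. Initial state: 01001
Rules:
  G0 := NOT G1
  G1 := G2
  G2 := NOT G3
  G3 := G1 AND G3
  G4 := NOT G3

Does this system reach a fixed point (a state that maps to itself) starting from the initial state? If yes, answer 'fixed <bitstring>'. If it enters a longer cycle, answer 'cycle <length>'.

Answer: fixed 01101

Derivation:
Step 0: 01001
Step 1: G0=NOT G1=NOT 1=0 G1=G2=0 G2=NOT G3=NOT 0=1 G3=G1&G3=1&0=0 G4=NOT G3=NOT 0=1 -> 00101
Step 2: G0=NOT G1=NOT 0=1 G1=G2=1 G2=NOT G3=NOT 0=1 G3=G1&G3=0&0=0 G4=NOT G3=NOT 0=1 -> 11101
Step 3: G0=NOT G1=NOT 1=0 G1=G2=1 G2=NOT G3=NOT 0=1 G3=G1&G3=1&0=0 G4=NOT G3=NOT 0=1 -> 01101
Step 4: G0=NOT G1=NOT 1=0 G1=G2=1 G2=NOT G3=NOT 0=1 G3=G1&G3=1&0=0 G4=NOT G3=NOT 0=1 -> 01101
Fixed point reached at step 3: 01101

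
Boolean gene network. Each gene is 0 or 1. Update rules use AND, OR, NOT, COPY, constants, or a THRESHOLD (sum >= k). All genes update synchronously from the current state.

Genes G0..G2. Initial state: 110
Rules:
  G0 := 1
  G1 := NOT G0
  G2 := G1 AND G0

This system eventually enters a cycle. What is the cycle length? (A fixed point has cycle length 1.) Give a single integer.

Step 0: 110
Step 1: G0=1(const) G1=NOT G0=NOT 1=0 G2=G1&G0=1&1=1 -> 101
Step 2: G0=1(const) G1=NOT G0=NOT 1=0 G2=G1&G0=0&1=0 -> 100
Step 3: G0=1(const) G1=NOT G0=NOT 1=0 G2=G1&G0=0&1=0 -> 100
State from step 3 equals state from step 2 -> cycle length 1

Answer: 1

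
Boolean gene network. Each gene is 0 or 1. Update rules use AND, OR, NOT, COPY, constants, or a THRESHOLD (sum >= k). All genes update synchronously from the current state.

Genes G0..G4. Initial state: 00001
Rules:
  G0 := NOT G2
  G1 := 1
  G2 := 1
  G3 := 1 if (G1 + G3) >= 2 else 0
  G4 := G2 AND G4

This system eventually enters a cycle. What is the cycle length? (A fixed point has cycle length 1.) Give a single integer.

Answer: 1

Derivation:
Step 0: 00001
Step 1: G0=NOT G2=NOT 0=1 G1=1(const) G2=1(const) G3=(0+0>=2)=0 G4=G2&G4=0&1=0 -> 11100
Step 2: G0=NOT G2=NOT 1=0 G1=1(const) G2=1(const) G3=(1+0>=2)=0 G4=G2&G4=1&0=0 -> 01100
Step 3: G0=NOT G2=NOT 1=0 G1=1(const) G2=1(const) G3=(1+0>=2)=0 G4=G2&G4=1&0=0 -> 01100
State from step 3 equals state from step 2 -> cycle length 1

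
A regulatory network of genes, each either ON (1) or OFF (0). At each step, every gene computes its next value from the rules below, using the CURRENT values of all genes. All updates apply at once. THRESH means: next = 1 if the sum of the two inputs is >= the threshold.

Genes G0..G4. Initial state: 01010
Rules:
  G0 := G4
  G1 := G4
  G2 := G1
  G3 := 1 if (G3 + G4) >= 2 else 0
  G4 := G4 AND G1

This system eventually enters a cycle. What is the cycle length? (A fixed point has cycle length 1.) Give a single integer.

Answer: 1

Derivation:
Step 0: 01010
Step 1: G0=G4=0 G1=G4=0 G2=G1=1 G3=(1+0>=2)=0 G4=G4&G1=0&1=0 -> 00100
Step 2: G0=G4=0 G1=G4=0 G2=G1=0 G3=(0+0>=2)=0 G4=G4&G1=0&0=0 -> 00000
Step 3: G0=G4=0 G1=G4=0 G2=G1=0 G3=(0+0>=2)=0 G4=G4&G1=0&0=0 -> 00000
State from step 3 equals state from step 2 -> cycle length 1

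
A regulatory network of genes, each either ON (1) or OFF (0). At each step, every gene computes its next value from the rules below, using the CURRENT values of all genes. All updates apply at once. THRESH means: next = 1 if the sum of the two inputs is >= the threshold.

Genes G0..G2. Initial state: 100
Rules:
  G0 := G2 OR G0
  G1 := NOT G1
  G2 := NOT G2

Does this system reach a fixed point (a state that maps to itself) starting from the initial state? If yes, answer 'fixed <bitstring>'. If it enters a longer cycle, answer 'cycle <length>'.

Answer: cycle 2

Derivation:
Step 0: 100
Step 1: G0=G2|G0=0|1=1 G1=NOT G1=NOT 0=1 G2=NOT G2=NOT 0=1 -> 111
Step 2: G0=G2|G0=1|1=1 G1=NOT G1=NOT 1=0 G2=NOT G2=NOT 1=0 -> 100
Cycle of length 2 starting at step 0 -> no fixed point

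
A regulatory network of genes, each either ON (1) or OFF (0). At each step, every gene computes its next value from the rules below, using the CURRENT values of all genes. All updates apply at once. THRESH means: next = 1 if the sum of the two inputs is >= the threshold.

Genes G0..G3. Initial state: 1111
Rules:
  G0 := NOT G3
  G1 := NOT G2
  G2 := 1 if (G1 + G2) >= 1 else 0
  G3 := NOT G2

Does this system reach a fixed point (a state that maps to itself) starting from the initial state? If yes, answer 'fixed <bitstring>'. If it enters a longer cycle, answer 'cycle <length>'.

Step 0: 1111
Step 1: G0=NOT G3=NOT 1=0 G1=NOT G2=NOT 1=0 G2=(1+1>=1)=1 G3=NOT G2=NOT 1=0 -> 0010
Step 2: G0=NOT G3=NOT 0=1 G1=NOT G2=NOT 1=0 G2=(0+1>=1)=1 G3=NOT G2=NOT 1=0 -> 1010
Step 3: G0=NOT G3=NOT 0=1 G1=NOT G2=NOT 1=0 G2=(0+1>=1)=1 G3=NOT G2=NOT 1=0 -> 1010
Fixed point reached at step 2: 1010

Answer: fixed 1010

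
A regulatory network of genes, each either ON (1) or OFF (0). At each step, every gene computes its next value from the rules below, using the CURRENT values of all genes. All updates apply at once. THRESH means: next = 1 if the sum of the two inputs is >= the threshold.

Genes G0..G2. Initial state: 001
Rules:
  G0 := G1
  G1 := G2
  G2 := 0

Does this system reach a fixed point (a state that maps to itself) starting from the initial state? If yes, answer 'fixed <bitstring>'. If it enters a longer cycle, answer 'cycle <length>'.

Answer: fixed 000

Derivation:
Step 0: 001
Step 1: G0=G1=0 G1=G2=1 G2=0(const) -> 010
Step 2: G0=G1=1 G1=G2=0 G2=0(const) -> 100
Step 3: G0=G1=0 G1=G2=0 G2=0(const) -> 000
Step 4: G0=G1=0 G1=G2=0 G2=0(const) -> 000
Fixed point reached at step 3: 000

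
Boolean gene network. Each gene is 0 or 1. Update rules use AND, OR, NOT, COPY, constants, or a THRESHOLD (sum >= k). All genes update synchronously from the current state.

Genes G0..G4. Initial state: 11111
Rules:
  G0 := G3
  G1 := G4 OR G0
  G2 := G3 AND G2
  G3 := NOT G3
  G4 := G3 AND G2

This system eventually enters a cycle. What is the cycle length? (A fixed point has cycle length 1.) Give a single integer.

Answer: 2

Derivation:
Step 0: 11111
Step 1: G0=G3=1 G1=G4|G0=1|1=1 G2=G3&G2=1&1=1 G3=NOT G3=NOT 1=0 G4=G3&G2=1&1=1 -> 11101
Step 2: G0=G3=0 G1=G4|G0=1|1=1 G2=G3&G2=0&1=0 G3=NOT G3=NOT 0=1 G4=G3&G2=0&1=0 -> 01010
Step 3: G0=G3=1 G1=G4|G0=0|0=0 G2=G3&G2=1&0=0 G3=NOT G3=NOT 1=0 G4=G3&G2=1&0=0 -> 10000
Step 4: G0=G3=0 G1=G4|G0=0|1=1 G2=G3&G2=0&0=0 G3=NOT G3=NOT 0=1 G4=G3&G2=0&0=0 -> 01010
State from step 4 equals state from step 2 -> cycle length 2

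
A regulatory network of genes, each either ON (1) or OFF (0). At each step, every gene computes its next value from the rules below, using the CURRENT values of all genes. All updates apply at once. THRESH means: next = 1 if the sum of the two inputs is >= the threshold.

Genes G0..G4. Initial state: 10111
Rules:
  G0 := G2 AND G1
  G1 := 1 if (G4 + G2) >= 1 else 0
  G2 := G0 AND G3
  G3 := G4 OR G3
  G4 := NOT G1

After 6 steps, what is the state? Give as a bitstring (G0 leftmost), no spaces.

Step 1: G0=G2&G1=1&0=0 G1=(1+1>=1)=1 G2=G0&G3=1&1=1 G3=G4|G3=1|1=1 G4=NOT G1=NOT 0=1 -> 01111
Step 2: G0=G2&G1=1&1=1 G1=(1+1>=1)=1 G2=G0&G3=0&1=0 G3=G4|G3=1|1=1 G4=NOT G1=NOT 1=0 -> 11010
Step 3: G0=G2&G1=0&1=0 G1=(0+0>=1)=0 G2=G0&G3=1&1=1 G3=G4|G3=0|1=1 G4=NOT G1=NOT 1=0 -> 00110
Step 4: G0=G2&G1=1&0=0 G1=(0+1>=1)=1 G2=G0&G3=0&1=0 G3=G4|G3=0|1=1 G4=NOT G1=NOT 0=1 -> 01011
Step 5: G0=G2&G1=0&1=0 G1=(1+0>=1)=1 G2=G0&G3=0&1=0 G3=G4|G3=1|1=1 G4=NOT G1=NOT 1=0 -> 01010
Step 6: G0=G2&G1=0&1=0 G1=(0+0>=1)=0 G2=G0&G3=0&1=0 G3=G4|G3=0|1=1 G4=NOT G1=NOT 1=0 -> 00010

00010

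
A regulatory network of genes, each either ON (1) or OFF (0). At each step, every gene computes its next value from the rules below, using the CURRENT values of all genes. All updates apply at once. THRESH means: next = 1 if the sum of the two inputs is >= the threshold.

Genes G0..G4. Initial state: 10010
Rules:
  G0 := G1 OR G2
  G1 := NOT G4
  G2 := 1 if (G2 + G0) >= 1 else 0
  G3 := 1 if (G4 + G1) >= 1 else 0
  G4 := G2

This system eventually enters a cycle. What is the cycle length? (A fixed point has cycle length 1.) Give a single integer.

Step 0: 10010
Step 1: G0=G1|G2=0|0=0 G1=NOT G4=NOT 0=1 G2=(0+1>=1)=1 G3=(0+0>=1)=0 G4=G2=0 -> 01100
Step 2: G0=G1|G2=1|1=1 G1=NOT G4=NOT 0=1 G2=(1+0>=1)=1 G3=(0+1>=1)=1 G4=G2=1 -> 11111
Step 3: G0=G1|G2=1|1=1 G1=NOT G4=NOT 1=0 G2=(1+1>=1)=1 G3=(1+1>=1)=1 G4=G2=1 -> 10111
Step 4: G0=G1|G2=0|1=1 G1=NOT G4=NOT 1=0 G2=(1+1>=1)=1 G3=(1+0>=1)=1 G4=G2=1 -> 10111
State from step 4 equals state from step 3 -> cycle length 1

Answer: 1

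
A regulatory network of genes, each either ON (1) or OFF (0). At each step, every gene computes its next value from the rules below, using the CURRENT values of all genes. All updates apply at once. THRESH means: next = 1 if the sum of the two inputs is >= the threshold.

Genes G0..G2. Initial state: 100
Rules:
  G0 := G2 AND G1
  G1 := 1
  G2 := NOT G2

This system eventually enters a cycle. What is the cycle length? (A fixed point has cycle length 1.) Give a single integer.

Answer: 2

Derivation:
Step 0: 100
Step 1: G0=G2&G1=0&0=0 G1=1(const) G2=NOT G2=NOT 0=1 -> 011
Step 2: G0=G2&G1=1&1=1 G1=1(const) G2=NOT G2=NOT 1=0 -> 110
Step 3: G0=G2&G1=0&1=0 G1=1(const) G2=NOT G2=NOT 0=1 -> 011
State from step 3 equals state from step 1 -> cycle length 2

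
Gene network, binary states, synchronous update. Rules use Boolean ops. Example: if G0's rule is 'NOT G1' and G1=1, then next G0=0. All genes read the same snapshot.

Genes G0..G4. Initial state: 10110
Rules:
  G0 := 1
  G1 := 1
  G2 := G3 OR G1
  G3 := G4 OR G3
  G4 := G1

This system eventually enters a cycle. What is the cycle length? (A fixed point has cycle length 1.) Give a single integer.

Step 0: 10110
Step 1: G0=1(const) G1=1(const) G2=G3|G1=1|0=1 G3=G4|G3=0|1=1 G4=G1=0 -> 11110
Step 2: G0=1(const) G1=1(const) G2=G3|G1=1|1=1 G3=G4|G3=0|1=1 G4=G1=1 -> 11111
Step 3: G0=1(const) G1=1(const) G2=G3|G1=1|1=1 G3=G4|G3=1|1=1 G4=G1=1 -> 11111
State from step 3 equals state from step 2 -> cycle length 1

Answer: 1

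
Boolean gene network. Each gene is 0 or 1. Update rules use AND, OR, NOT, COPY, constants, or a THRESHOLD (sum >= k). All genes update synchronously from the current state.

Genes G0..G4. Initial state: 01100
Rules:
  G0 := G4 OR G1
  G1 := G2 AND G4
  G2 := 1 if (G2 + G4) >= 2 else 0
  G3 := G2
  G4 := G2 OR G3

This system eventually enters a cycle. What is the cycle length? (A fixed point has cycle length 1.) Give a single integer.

Answer: 1

Derivation:
Step 0: 01100
Step 1: G0=G4|G1=0|1=1 G1=G2&G4=1&0=0 G2=(1+0>=2)=0 G3=G2=1 G4=G2|G3=1|0=1 -> 10011
Step 2: G0=G4|G1=1|0=1 G1=G2&G4=0&1=0 G2=(0+1>=2)=0 G3=G2=0 G4=G2|G3=0|1=1 -> 10001
Step 3: G0=G4|G1=1|0=1 G1=G2&G4=0&1=0 G2=(0+1>=2)=0 G3=G2=0 G4=G2|G3=0|0=0 -> 10000
Step 4: G0=G4|G1=0|0=0 G1=G2&G4=0&0=0 G2=(0+0>=2)=0 G3=G2=0 G4=G2|G3=0|0=0 -> 00000
Step 5: G0=G4|G1=0|0=0 G1=G2&G4=0&0=0 G2=(0+0>=2)=0 G3=G2=0 G4=G2|G3=0|0=0 -> 00000
State from step 5 equals state from step 4 -> cycle length 1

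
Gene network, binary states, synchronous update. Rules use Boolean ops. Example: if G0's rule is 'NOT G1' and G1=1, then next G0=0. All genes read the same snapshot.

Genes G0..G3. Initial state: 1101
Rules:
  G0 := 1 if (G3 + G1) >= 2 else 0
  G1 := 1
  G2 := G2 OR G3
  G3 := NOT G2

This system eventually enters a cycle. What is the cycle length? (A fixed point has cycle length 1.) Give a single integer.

Answer: 1

Derivation:
Step 0: 1101
Step 1: G0=(1+1>=2)=1 G1=1(const) G2=G2|G3=0|1=1 G3=NOT G2=NOT 0=1 -> 1111
Step 2: G0=(1+1>=2)=1 G1=1(const) G2=G2|G3=1|1=1 G3=NOT G2=NOT 1=0 -> 1110
Step 3: G0=(0+1>=2)=0 G1=1(const) G2=G2|G3=1|0=1 G3=NOT G2=NOT 1=0 -> 0110
Step 4: G0=(0+1>=2)=0 G1=1(const) G2=G2|G3=1|0=1 G3=NOT G2=NOT 1=0 -> 0110
State from step 4 equals state from step 3 -> cycle length 1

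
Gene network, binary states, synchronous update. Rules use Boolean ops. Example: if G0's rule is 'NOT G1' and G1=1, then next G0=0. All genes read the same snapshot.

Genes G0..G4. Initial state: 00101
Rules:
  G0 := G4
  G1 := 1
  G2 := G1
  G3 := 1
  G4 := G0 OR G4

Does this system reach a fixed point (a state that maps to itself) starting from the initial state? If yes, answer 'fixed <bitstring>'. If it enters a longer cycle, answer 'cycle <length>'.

Step 0: 00101
Step 1: G0=G4=1 G1=1(const) G2=G1=0 G3=1(const) G4=G0|G4=0|1=1 -> 11011
Step 2: G0=G4=1 G1=1(const) G2=G1=1 G3=1(const) G4=G0|G4=1|1=1 -> 11111
Step 3: G0=G4=1 G1=1(const) G2=G1=1 G3=1(const) G4=G0|G4=1|1=1 -> 11111
Fixed point reached at step 2: 11111

Answer: fixed 11111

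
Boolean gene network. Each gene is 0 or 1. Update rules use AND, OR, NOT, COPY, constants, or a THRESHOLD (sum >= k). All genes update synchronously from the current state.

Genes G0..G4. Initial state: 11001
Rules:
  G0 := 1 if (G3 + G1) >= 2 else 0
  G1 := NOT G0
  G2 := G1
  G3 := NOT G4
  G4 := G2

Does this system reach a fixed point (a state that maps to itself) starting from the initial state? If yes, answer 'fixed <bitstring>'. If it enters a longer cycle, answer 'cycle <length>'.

Answer: cycle 5

Derivation:
Step 0: 11001
Step 1: G0=(0+1>=2)=0 G1=NOT G0=NOT 1=0 G2=G1=1 G3=NOT G4=NOT 1=0 G4=G2=0 -> 00100
Step 2: G0=(0+0>=2)=0 G1=NOT G0=NOT 0=1 G2=G1=0 G3=NOT G4=NOT 0=1 G4=G2=1 -> 01011
Step 3: G0=(1+1>=2)=1 G1=NOT G0=NOT 0=1 G2=G1=1 G3=NOT G4=NOT 1=0 G4=G2=0 -> 11100
Step 4: G0=(0+1>=2)=0 G1=NOT G0=NOT 1=0 G2=G1=1 G3=NOT G4=NOT 0=1 G4=G2=1 -> 00111
Step 5: G0=(1+0>=2)=0 G1=NOT G0=NOT 0=1 G2=G1=0 G3=NOT G4=NOT 1=0 G4=G2=1 -> 01001
Step 6: G0=(0+1>=2)=0 G1=NOT G0=NOT 0=1 G2=G1=1 G3=NOT G4=NOT 1=0 G4=G2=0 -> 01100
Step 7: G0=(0+1>=2)=0 G1=NOT G0=NOT 0=1 G2=G1=1 G3=NOT G4=NOT 0=1 G4=G2=1 -> 01111
Step 8: G0=(1+1>=2)=1 G1=NOT G0=NOT 0=1 G2=G1=1 G3=NOT G4=NOT 1=0 G4=G2=1 -> 11101
Step 9: G0=(0+1>=2)=0 G1=NOT G0=NOT 1=0 G2=G1=1 G3=NOT G4=NOT 1=0 G4=G2=1 -> 00101
Step 10: G0=(0+0>=2)=0 G1=NOT G0=NOT 0=1 G2=G1=0 G3=NOT G4=NOT 1=0 G4=G2=1 -> 01001
Cycle of length 5 starting at step 5 -> no fixed point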